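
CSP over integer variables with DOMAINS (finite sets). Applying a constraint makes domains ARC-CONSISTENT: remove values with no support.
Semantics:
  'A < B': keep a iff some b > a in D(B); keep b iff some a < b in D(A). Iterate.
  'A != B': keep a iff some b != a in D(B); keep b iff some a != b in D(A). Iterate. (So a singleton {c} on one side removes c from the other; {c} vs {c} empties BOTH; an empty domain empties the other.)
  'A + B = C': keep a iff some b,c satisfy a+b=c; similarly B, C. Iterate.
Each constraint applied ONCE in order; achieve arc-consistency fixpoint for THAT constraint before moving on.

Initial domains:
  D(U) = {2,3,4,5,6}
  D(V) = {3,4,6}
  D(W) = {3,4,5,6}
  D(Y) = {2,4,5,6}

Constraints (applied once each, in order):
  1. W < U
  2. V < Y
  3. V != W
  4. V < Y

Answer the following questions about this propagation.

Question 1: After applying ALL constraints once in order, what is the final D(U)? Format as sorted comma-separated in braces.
Constraint 1 (W < U) on D(W)={3,4,5,6} D(U)={2,3,4,5,6}: W {3,4,5,6}->{3,4,5}; U {2,3,4,5,6}->{4,5,6}
Constraint 2 (V < Y) on D(V)={3,4,6} D(Y)={2,4,5,6}: V {3,4,6}->{3,4}; Y {2,4,5,6}->{4,5,6}
Constraint 3 (V != W) on D(V)={3,4} D(W)={3,4,5}: no change
Constraint 4 (V < Y) on D(V)={3,4} D(Y)={4,5,6}: no change
So after all 4 constraints: D(U) = {4,5,6}

Answer: {4,5,6}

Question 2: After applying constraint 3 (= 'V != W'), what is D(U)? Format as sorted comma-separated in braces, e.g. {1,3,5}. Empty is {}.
Answer: {4,5,6}

Derivation:
Constraint 1 (W < U) on D(W)={3,4,5,6} D(U)={2,3,4,5,6}: W {3,4,5,6}->{3,4,5}; U {2,3,4,5,6}->{4,5,6}
Constraint 2 (V < Y) on D(V)={3,4,6} D(Y)={2,4,5,6}: V {3,4,6}->{3,4}; Y {2,4,5,6}->{4,5,6}
Constraint 3 (V != W) on D(V)={3,4} D(W)={3,4,5}: no change
So after constraint 3: D(U) = {4,5,6}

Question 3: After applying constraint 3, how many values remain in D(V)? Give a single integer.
Answer: 2

Derivation:
Constraint 1 (W < U) on D(W)={3,4,5,6} D(U)={2,3,4,5,6}: W {3,4,5,6}->{3,4,5}; U {2,3,4,5,6}->{4,5,6}
Constraint 2 (V < Y) on D(V)={3,4,6} D(Y)={2,4,5,6}: V {3,4,6}->{3,4}; Y {2,4,5,6}->{4,5,6}
Constraint 3 (V != W) on D(V)={3,4} D(W)={3,4,5}: no change
So after constraint 3: D(V)={3,4}, size = 2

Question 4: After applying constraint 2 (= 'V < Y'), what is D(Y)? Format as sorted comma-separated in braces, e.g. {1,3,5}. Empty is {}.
Answer: {4,5,6}

Derivation:
Constraint 1 (W < U) on D(W)={3,4,5,6} D(U)={2,3,4,5,6}: W {3,4,5,6}->{3,4,5}; U {2,3,4,5,6}->{4,5,6}
Constraint 2 (V < Y) on D(V)={3,4,6} D(Y)={2,4,5,6}: V {3,4,6}->{3,4}; Y {2,4,5,6}->{4,5,6}
So after constraint 2: D(Y) = {4,5,6}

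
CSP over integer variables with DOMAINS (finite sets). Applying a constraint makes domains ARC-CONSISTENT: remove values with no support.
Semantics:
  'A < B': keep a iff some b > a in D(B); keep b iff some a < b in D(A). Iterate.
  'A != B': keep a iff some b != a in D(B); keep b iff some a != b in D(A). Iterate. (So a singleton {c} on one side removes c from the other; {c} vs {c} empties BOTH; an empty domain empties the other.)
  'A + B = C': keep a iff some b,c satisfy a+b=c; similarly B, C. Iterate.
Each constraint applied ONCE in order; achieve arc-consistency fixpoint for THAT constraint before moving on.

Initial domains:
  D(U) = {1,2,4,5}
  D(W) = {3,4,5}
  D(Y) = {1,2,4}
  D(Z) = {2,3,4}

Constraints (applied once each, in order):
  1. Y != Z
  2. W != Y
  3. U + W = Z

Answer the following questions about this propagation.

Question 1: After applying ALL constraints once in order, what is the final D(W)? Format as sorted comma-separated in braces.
Answer: {3}

Derivation:
Constraint 1 (Y != Z) on D(Y)={1,2,4} D(Z)={2,3,4}: no change
Constraint 2 (W != Y) on D(W)={3,4,5} D(Y)={1,2,4}: no change
Constraint 3 (U + W = Z) on D(U)={1,2,4,5} D(W)={3,4,5} D(Z)={2,3,4}: U {1,2,4,5}->{1}; W {3,4,5}->{3}; Z {2,3,4}->{4}
So after all 3 constraints: D(W) = {3}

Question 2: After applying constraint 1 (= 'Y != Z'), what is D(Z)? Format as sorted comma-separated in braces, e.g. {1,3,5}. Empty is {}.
Answer: {2,3,4}

Derivation:
Constraint 1 (Y != Z) on D(Y)={1,2,4} D(Z)={2,3,4}: no change
So after constraint 1: D(Z) = {2,3,4}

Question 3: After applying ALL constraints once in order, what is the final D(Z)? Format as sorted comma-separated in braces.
Answer: {4}

Derivation:
Constraint 1 (Y != Z) on D(Y)={1,2,4} D(Z)={2,3,4}: no change
Constraint 2 (W != Y) on D(W)={3,4,5} D(Y)={1,2,4}: no change
Constraint 3 (U + W = Z) on D(U)={1,2,4,5} D(W)={3,4,5} D(Z)={2,3,4}: U {1,2,4,5}->{1}; W {3,4,5}->{3}; Z {2,3,4}->{4}
So after all 3 constraints: D(Z) = {4}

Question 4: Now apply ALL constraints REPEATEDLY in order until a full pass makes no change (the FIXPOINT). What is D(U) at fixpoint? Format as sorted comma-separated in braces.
Answer: {1}

Derivation:
pass 0 (initial): D(U)={1,2,4,5}
pass 1: U {1,2,4,5}->{1}; W {3,4,5}->{3}; Z {2,3,4}->{4}
pass 2: Y {1,2,4}->{1,2}
pass 3: no change
Fixpoint after 3 passes: D(U) = {1}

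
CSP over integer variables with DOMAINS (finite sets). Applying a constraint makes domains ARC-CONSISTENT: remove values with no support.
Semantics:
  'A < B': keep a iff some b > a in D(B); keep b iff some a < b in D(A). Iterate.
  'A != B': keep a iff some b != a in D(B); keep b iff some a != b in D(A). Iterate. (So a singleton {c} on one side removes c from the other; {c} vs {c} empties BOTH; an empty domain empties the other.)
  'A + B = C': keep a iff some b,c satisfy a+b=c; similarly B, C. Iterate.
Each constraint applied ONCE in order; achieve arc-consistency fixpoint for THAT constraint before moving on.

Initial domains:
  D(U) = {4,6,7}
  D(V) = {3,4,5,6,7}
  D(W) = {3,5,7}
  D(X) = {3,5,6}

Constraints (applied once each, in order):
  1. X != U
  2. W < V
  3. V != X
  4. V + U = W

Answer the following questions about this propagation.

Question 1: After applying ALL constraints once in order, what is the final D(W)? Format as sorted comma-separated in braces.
Constraint 1 (X != U) on D(X)={3,5,6} D(U)={4,6,7}: no change
Constraint 2 (W < V) on D(W)={3,5,7} D(V)={3,4,5,6,7}: W {3,5,7}->{3,5}; V {3,4,5,6,7}->{4,5,6,7}
Constraint 3 (V != X) on D(V)={4,5,6,7} D(X)={3,5,6}: no change
Constraint 4 (V + U = W) on D(V)={4,5,6,7} D(U)={4,6,7} D(W)={3,5}: V {4,5,6,7}->{}; U {4,6,7}->{}; W {3,5}->{}
So after all 4 constraints: D(W) = {}

Answer: {}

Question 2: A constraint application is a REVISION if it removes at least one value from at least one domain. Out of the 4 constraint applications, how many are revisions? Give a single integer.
Constraint 1 (X != U) on D(X)={3,5,6} D(U)={4,6,7}: no change => not a revision
Constraint 2 (W < V) on D(W)={3,5,7} D(V)={3,4,5,6,7}: W {3,5,7}->{3,5}; V {3,4,5,6,7}->{4,5,6,7} => REVISION
Constraint 3 (V != X) on D(V)={4,5,6,7} D(X)={3,5,6}: no change => not a revision
Constraint 4 (V + U = W) on D(V)={4,5,6,7} D(U)={4,6,7} D(W)={3,5}: V {4,5,6,7}->{}; U {4,6,7}->{}; W {3,5}->{} => REVISION
Total revisions = 2

Answer: 2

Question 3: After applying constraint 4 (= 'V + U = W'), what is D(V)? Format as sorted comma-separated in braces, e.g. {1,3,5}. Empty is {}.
Answer: {}

Derivation:
Constraint 1 (X != U) on D(X)={3,5,6} D(U)={4,6,7}: no change
Constraint 2 (W < V) on D(W)={3,5,7} D(V)={3,4,5,6,7}: W {3,5,7}->{3,5}; V {3,4,5,6,7}->{4,5,6,7}
Constraint 3 (V != X) on D(V)={4,5,6,7} D(X)={3,5,6}: no change
Constraint 4 (V + U = W) on D(V)={4,5,6,7} D(U)={4,6,7} D(W)={3,5}: V {4,5,6,7}->{}; U {4,6,7}->{}; W {3,5}->{}
So after constraint 4: D(V) = {}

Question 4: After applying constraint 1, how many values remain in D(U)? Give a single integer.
Answer: 3

Derivation:
Constraint 1 (X != U) on D(X)={3,5,6} D(U)={4,6,7}: no change
So after constraint 1: D(U)={4,6,7}, size = 3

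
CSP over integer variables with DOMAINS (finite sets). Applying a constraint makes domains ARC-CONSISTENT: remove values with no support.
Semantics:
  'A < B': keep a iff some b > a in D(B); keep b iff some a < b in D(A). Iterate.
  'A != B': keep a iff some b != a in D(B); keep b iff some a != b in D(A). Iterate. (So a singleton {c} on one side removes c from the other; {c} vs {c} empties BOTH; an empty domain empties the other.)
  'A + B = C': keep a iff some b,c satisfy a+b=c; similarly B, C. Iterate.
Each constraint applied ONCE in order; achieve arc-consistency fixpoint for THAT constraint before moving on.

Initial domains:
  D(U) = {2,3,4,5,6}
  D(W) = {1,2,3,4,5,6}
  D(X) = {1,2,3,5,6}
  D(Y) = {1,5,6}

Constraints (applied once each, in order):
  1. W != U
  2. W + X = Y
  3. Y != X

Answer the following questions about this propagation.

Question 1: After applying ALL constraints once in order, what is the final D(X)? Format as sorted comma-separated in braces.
Answer: {1,2,3,5}

Derivation:
Constraint 1 (W != U) on D(W)={1,2,3,4,5,6} D(U)={2,3,4,5,6}: no change
Constraint 2 (W + X = Y) on D(W)={1,2,3,4,5,6} D(X)={1,2,3,5,6} D(Y)={1,5,6}: W {1,2,3,4,5,6}->{1,2,3,4,5}; X {1,2,3,5,6}->{1,2,3,5}; Y {1,5,6}->{5,6}
Constraint 3 (Y != X) on D(Y)={5,6} D(X)={1,2,3,5}: no change
So after all 3 constraints: D(X) = {1,2,3,5}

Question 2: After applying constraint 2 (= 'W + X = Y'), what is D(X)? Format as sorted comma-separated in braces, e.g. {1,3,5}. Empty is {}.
Answer: {1,2,3,5}

Derivation:
Constraint 1 (W != U) on D(W)={1,2,3,4,5,6} D(U)={2,3,4,5,6}: no change
Constraint 2 (W + X = Y) on D(W)={1,2,3,4,5,6} D(X)={1,2,3,5,6} D(Y)={1,5,6}: W {1,2,3,4,5,6}->{1,2,3,4,5}; X {1,2,3,5,6}->{1,2,3,5}; Y {1,5,6}->{5,6}
So after constraint 2: D(X) = {1,2,3,5}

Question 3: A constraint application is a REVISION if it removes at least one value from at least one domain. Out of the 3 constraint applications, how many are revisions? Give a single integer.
Answer: 1

Derivation:
Constraint 1 (W != U) on D(W)={1,2,3,4,5,6} D(U)={2,3,4,5,6}: no change => not a revision
Constraint 2 (W + X = Y) on D(W)={1,2,3,4,5,6} D(X)={1,2,3,5,6} D(Y)={1,5,6}: W {1,2,3,4,5,6}->{1,2,3,4,5}; X {1,2,3,5,6}->{1,2,3,5}; Y {1,5,6}->{5,6} => REVISION
Constraint 3 (Y != X) on D(Y)={5,6} D(X)={1,2,3,5}: no change => not a revision
Total revisions = 1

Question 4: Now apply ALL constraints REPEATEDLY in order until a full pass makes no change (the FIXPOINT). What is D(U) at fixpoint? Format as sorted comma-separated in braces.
pass 0 (initial): D(U)={2,3,4,5,6}
pass 1: W {1,2,3,4,5,6}->{1,2,3,4,5}; X {1,2,3,5,6}->{1,2,3,5}; Y {1,5,6}->{5,6}
pass 2: no change
Fixpoint after 2 passes: D(U) = {2,3,4,5,6}

Answer: {2,3,4,5,6}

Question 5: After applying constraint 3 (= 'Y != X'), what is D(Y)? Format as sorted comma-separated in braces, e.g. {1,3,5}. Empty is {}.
Answer: {5,6}

Derivation:
Constraint 1 (W != U) on D(W)={1,2,3,4,5,6} D(U)={2,3,4,5,6}: no change
Constraint 2 (W + X = Y) on D(W)={1,2,3,4,5,6} D(X)={1,2,3,5,6} D(Y)={1,5,6}: W {1,2,3,4,5,6}->{1,2,3,4,5}; X {1,2,3,5,6}->{1,2,3,5}; Y {1,5,6}->{5,6}
Constraint 3 (Y != X) on D(Y)={5,6} D(X)={1,2,3,5}: no change
So after constraint 3: D(Y) = {5,6}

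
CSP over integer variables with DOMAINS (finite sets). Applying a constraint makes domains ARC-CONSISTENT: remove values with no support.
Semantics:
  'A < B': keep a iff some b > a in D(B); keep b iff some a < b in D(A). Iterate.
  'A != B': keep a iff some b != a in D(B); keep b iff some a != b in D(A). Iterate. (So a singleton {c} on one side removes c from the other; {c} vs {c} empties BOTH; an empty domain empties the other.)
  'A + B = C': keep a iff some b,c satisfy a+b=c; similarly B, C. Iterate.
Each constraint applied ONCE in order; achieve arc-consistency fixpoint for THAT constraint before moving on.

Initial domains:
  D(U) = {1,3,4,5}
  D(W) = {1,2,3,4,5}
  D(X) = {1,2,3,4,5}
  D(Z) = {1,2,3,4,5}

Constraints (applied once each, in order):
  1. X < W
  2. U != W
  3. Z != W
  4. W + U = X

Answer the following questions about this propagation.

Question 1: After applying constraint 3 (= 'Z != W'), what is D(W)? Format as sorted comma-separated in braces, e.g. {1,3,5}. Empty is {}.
Answer: {2,3,4,5}

Derivation:
Constraint 1 (X < W) on D(X)={1,2,3,4,5} D(W)={1,2,3,4,5}: X {1,2,3,4,5}->{1,2,3,4}; W {1,2,3,4,5}->{2,3,4,5}
Constraint 2 (U != W) on D(U)={1,3,4,5} D(W)={2,3,4,5}: no change
Constraint 3 (Z != W) on D(Z)={1,2,3,4,5} D(W)={2,3,4,5}: no change
So after constraint 3: D(W) = {2,3,4,5}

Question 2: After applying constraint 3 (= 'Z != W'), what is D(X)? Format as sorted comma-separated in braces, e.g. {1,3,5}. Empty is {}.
Answer: {1,2,3,4}

Derivation:
Constraint 1 (X < W) on D(X)={1,2,3,4,5} D(W)={1,2,3,4,5}: X {1,2,3,4,5}->{1,2,3,4}; W {1,2,3,4,5}->{2,3,4,5}
Constraint 2 (U != W) on D(U)={1,3,4,5} D(W)={2,3,4,5}: no change
Constraint 3 (Z != W) on D(Z)={1,2,3,4,5} D(W)={2,3,4,5}: no change
So after constraint 3: D(X) = {1,2,3,4}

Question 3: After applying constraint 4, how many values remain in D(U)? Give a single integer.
Constraint 1 (X < W) on D(X)={1,2,3,4,5} D(W)={1,2,3,4,5}: X {1,2,3,4,5}->{1,2,3,4}; W {1,2,3,4,5}->{2,3,4,5}
Constraint 2 (U != W) on D(U)={1,3,4,5} D(W)={2,3,4,5}: no change
Constraint 3 (Z != W) on D(Z)={1,2,3,4,5} D(W)={2,3,4,5}: no change
Constraint 4 (W + U = X) on D(W)={2,3,4,5} D(U)={1,3,4,5} D(X)={1,2,3,4}: W {2,3,4,5}->{2,3}; U {1,3,4,5}->{1}; X {1,2,3,4}->{3,4}
So after constraint 4: D(U)={1}, size = 1

Answer: 1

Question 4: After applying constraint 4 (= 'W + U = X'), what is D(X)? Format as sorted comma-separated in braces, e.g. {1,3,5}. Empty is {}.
Answer: {3,4}

Derivation:
Constraint 1 (X < W) on D(X)={1,2,3,4,5} D(W)={1,2,3,4,5}: X {1,2,3,4,5}->{1,2,3,4}; W {1,2,3,4,5}->{2,3,4,5}
Constraint 2 (U != W) on D(U)={1,3,4,5} D(W)={2,3,4,5}: no change
Constraint 3 (Z != W) on D(Z)={1,2,3,4,5} D(W)={2,3,4,5}: no change
Constraint 4 (W + U = X) on D(W)={2,3,4,5} D(U)={1,3,4,5} D(X)={1,2,3,4}: W {2,3,4,5}->{2,3}; U {1,3,4,5}->{1}; X {1,2,3,4}->{3,4}
So after constraint 4: D(X) = {3,4}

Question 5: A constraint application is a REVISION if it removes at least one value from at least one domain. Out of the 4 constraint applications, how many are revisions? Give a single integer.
Constraint 1 (X < W) on D(X)={1,2,3,4,5} D(W)={1,2,3,4,5}: X {1,2,3,4,5}->{1,2,3,4}; W {1,2,3,4,5}->{2,3,4,5} => REVISION
Constraint 2 (U != W) on D(U)={1,3,4,5} D(W)={2,3,4,5}: no change => not a revision
Constraint 3 (Z != W) on D(Z)={1,2,3,4,5} D(W)={2,3,4,5}: no change => not a revision
Constraint 4 (W + U = X) on D(W)={2,3,4,5} D(U)={1,3,4,5} D(X)={1,2,3,4}: W {2,3,4,5}->{2,3}; U {1,3,4,5}->{1}; X {1,2,3,4}->{3,4} => REVISION
Total revisions = 2

Answer: 2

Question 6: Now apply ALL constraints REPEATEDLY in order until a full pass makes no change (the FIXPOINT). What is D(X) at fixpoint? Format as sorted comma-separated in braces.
pass 0 (initial): D(X)={1,2,3,4,5}
pass 1: U {1,3,4,5}->{1}; W {1,2,3,4,5}->{2,3}; X {1,2,3,4,5}->{3,4}
pass 2: U {1}->{}; W {2,3}->{}; X {3,4}->{}; Z {1,2,3,4,5}->{}
pass 3: no change
Fixpoint after 3 passes: D(X) = {}

Answer: {}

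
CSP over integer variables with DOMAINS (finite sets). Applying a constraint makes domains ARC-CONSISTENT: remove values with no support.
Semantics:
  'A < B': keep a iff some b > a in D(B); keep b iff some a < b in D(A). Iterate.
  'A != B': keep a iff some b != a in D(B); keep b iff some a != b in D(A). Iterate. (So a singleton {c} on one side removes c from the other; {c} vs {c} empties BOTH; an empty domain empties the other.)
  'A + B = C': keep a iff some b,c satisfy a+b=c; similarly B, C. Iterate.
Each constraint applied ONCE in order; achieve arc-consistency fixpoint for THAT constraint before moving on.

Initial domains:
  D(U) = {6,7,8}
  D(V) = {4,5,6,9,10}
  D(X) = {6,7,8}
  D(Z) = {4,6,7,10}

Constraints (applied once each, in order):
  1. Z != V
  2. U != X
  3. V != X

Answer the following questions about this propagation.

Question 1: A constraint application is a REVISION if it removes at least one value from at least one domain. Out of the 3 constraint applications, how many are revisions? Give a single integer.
Constraint 1 (Z != V) on D(Z)={4,6,7,10} D(V)={4,5,6,9,10}: no change => not a revision
Constraint 2 (U != X) on D(U)={6,7,8} D(X)={6,7,8}: no change => not a revision
Constraint 3 (V != X) on D(V)={4,5,6,9,10} D(X)={6,7,8}: no change => not a revision
Total revisions = 0

Answer: 0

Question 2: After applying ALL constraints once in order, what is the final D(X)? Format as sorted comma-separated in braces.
Constraint 1 (Z != V) on D(Z)={4,6,7,10} D(V)={4,5,6,9,10}: no change
Constraint 2 (U != X) on D(U)={6,7,8} D(X)={6,7,8}: no change
Constraint 3 (V != X) on D(V)={4,5,6,9,10} D(X)={6,7,8}: no change
So after all 3 constraints: D(X) = {6,7,8}

Answer: {6,7,8}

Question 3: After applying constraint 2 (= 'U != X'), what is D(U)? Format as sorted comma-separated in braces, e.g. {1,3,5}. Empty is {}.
Answer: {6,7,8}

Derivation:
Constraint 1 (Z != V) on D(Z)={4,6,7,10} D(V)={4,5,6,9,10}: no change
Constraint 2 (U != X) on D(U)={6,7,8} D(X)={6,7,8}: no change
So after constraint 2: D(U) = {6,7,8}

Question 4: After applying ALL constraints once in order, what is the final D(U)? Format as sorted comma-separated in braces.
Constraint 1 (Z != V) on D(Z)={4,6,7,10} D(V)={4,5,6,9,10}: no change
Constraint 2 (U != X) on D(U)={6,7,8} D(X)={6,7,8}: no change
Constraint 3 (V != X) on D(V)={4,5,6,9,10} D(X)={6,7,8}: no change
So after all 3 constraints: D(U) = {6,7,8}

Answer: {6,7,8}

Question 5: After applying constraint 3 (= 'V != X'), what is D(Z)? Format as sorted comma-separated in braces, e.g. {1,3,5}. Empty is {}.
Answer: {4,6,7,10}

Derivation:
Constraint 1 (Z != V) on D(Z)={4,6,7,10} D(V)={4,5,6,9,10}: no change
Constraint 2 (U != X) on D(U)={6,7,8} D(X)={6,7,8}: no change
Constraint 3 (V != X) on D(V)={4,5,6,9,10} D(X)={6,7,8}: no change
So after constraint 3: D(Z) = {4,6,7,10}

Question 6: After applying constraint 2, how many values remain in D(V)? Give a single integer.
Constraint 1 (Z != V) on D(Z)={4,6,7,10} D(V)={4,5,6,9,10}: no change
Constraint 2 (U != X) on D(U)={6,7,8} D(X)={6,7,8}: no change
So after constraint 2: D(V)={4,5,6,9,10}, size = 5

Answer: 5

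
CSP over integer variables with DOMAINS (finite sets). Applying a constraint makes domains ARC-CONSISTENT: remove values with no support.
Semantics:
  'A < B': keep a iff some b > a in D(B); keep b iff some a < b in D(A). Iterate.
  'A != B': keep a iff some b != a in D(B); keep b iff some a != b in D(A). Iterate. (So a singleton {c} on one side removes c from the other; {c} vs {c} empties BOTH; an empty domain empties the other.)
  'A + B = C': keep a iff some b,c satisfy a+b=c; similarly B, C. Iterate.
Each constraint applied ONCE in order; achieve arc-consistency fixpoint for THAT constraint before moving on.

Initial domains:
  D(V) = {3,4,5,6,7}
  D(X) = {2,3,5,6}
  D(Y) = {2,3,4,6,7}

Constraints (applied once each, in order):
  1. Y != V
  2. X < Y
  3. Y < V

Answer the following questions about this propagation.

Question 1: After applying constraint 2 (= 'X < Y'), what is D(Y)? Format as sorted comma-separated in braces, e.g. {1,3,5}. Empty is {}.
Constraint 1 (Y != V) on D(Y)={2,3,4,6,7} D(V)={3,4,5,6,7}: no change
Constraint 2 (X < Y) on D(X)={2,3,5,6} D(Y)={2,3,4,6,7}: Y {2,3,4,6,7}->{3,4,6,7}
So after constraint 2: D(Y) = {3,4,6,7}

Answer: {3,4,6,7}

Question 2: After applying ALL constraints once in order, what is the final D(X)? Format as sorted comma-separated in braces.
Constraint 1 (Y != V) on D(Y)={2,3,4,6,7} D(V)={3,4,5,6,7}: no change
Constraint 2 (X < Y) on D(X)={2,3,5,6} D(Y)={2,3,4,6,7}: Y {2,3,4,6,7}->{3,4,6,7}
Constraint 3 (Y < V) on D(Y)={3,4,6,7} D(V)={3,4,5,6,7}: Y {3,4,6,7}->{3,4,6}; V {3,4,5,6,7}->{4,5,6,7}
So after all 3 constraints: D(X) = {2,3,5,6}

Answer: {2,3,5,6}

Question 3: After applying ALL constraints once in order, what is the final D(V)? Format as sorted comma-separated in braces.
Constraint 1 (Y != V) on D(Y)={2,3,4,6,7} D(V)={3,4,5,6,7}: no change
Constraint 2 (X < Y) on D(X)={2,3,5,6} D(Y)={2,3,4,6,7}: Y {2,3,4,6,7}->{3,4,6,7}
Constraint 3 (Y < V) on D(Y)={3,4,6,7} D(V)={3,4,5,6,7}: Y {3,4,6,7}->{3,4,6}; V {3,4,5,6,7}->{4,5,6,7}
So after all 3 constraints: D(V) = {4,5,6,7}

Answer: {4,5,6,7}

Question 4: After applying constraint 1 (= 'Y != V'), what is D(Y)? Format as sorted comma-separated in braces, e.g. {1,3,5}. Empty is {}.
Answer: {2,3,4,6,7}

Derivation:
Constraint 1 (Y != V) on D(Y)={2,3,4,6,7} D(V)={3,4,5,6,7}: no change
So after constraint 1: D(Y) = {2,3,4,6,7}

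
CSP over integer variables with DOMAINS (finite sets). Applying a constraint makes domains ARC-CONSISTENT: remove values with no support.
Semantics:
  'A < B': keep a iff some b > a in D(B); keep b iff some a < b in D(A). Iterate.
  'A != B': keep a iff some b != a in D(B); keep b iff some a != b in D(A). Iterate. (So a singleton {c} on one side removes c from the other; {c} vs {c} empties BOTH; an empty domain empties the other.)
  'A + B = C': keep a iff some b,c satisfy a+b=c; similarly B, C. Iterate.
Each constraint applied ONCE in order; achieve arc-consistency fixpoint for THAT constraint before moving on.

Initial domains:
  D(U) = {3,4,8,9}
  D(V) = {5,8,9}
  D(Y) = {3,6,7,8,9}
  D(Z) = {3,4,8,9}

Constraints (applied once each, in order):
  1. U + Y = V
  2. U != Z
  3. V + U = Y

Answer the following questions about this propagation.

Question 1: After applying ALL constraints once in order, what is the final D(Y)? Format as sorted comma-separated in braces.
Constraint 1 (U + Y = V) on D(U)={3,4,8,9} D(Y)={3,6,7,8,9} D(V)={5,8,9}: U {3,4,8,9}->{3}; Y {3,6,7,8,9}->{6}; V {5,8,9}->{9}
Constraint 2 (U != Z) on D(U)={3} D(Z)={3,4,8,9}: Z {3,4,8,9}->{4,8,9}
Constraint 3 (V + U = Y) on D(V)={9} D(U)={3} D(Y)={6}: V {9}->{}; U {3}->{}; Y {6}->{}
So after all 3 constraints: D(Y) = {}

Answer: {}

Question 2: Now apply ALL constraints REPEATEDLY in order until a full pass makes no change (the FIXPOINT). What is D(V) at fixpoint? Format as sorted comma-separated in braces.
pass 0 (initial): D(V)={5,8,9}
pass 1: U {3,4,8,9}->{}; V {5,8,9}->{}; Y {3,6,7,8,9}->{}; Z {3,4,8,9}->{4,8,9}
pass 2: Z {4,8,9}->{}
pass 3: no change
Fixpoint after 3 passes: D(V) = {}

Answer: {}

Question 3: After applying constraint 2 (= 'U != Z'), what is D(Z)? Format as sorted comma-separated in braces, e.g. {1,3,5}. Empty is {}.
Answer: {4,8,9}

Derivation:
Constraint 1 (U + Y = V) on D(U)={3,4,8,9} D(Y)={3,6,7,8,9} D(V)={5,8,9}: U {3,4,8,9}->{3}; Y {3,6,7,8,9}->{6}; V {5,8,9}->{9}
Constraint 2 (U != Z) on D(U)={3} D(Z)={3,4,8,9}: Z {3,4,8,9}->{4,8,9}
So after constraint 2: D(Z) = {4,8,9}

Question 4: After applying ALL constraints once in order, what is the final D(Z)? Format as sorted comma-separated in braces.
Constraint 1 (U + Y = V) on D(U)={3,4,8,9} D(Y)={3,6,7,8,9} D(V)={5,8,9}: U {3,4,8,9}->{3}; Y {3,6,7,8,9}->{6}; V {5,8,9}->{9}
Constraint 2 (U != Z) on D(U)={3} D(Z)={3,4,8,9}: Z {3,4,8,9}->{4,8,9}
Constraint 3 (V + U = Y) on D(V)={9} D(U)={3} D(Y)={6}: V {9}->{}; U {3}->{}; Y {6}->{}
So after all 3 constraints: D(Z) = {4,8,9}

Answer: {4,8,9}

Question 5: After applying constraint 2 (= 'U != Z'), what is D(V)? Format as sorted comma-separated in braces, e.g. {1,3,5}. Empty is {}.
Answer: {9}

Derivation:
Constraint 1 (U + Y = V) on D(U)={3,4,8,9} D(Y)={3,6,7,8,9} D(V)={5,8,9}: U {3,4,8,9}->{3}; Y {3,6,7,8,9}->{6}; V {5,8,9}->{9}
Constraint 2 (U != Z) on D(U)={3} D(Z)={3,4,8,9}: Z {3,4,8,9}->{4,8,9}
So after constraint 2: D(V) = {9}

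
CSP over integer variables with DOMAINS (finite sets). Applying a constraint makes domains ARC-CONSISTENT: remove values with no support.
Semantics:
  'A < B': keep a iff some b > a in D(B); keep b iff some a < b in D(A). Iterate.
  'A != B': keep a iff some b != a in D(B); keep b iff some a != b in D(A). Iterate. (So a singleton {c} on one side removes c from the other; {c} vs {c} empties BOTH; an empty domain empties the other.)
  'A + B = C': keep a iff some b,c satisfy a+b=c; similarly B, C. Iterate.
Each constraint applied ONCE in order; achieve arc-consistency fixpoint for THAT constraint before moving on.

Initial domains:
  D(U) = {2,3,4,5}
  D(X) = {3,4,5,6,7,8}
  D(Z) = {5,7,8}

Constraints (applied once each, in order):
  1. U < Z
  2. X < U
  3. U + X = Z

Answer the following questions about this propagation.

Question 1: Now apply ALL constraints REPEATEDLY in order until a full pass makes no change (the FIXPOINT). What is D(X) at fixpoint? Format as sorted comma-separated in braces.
Answer: {3,4}

Derivation:
pass 0 (initial): D(X)={3,4,5,6,7,8}
pass 1: U {2,3,4,5}->{4,5}; X {3,4,5,6,7,8}->{3,4}; Z {5,7,8}->{7,8}
pass 2: no change
Fixpoint after 2 passes: D(X) = {3,4}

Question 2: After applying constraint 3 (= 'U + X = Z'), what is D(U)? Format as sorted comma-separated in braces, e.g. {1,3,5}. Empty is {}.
Answer: {4,5}

Derivation:
Constraint 1 (U < Z) on D(U)={2,3,4,5} D(Z)={5,7,8}: no change
Constraint 2 (X < U) on D(X)={3,4,5,6,7,8} D(U)={2,3,4,5}: X {3,4,5,6,7,8}->{3,4}; U {2,3,4,5}->{4,5}
Constraint 3 (U + X = Z) on D(U)={4,5} D(X)={3,4} D(Z)={5,7,8}: Z {5,7,8}->{7,8}
So after constraint 3: D(U) = {4,5}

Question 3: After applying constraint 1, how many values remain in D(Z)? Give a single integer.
Answer: 3

Derivation:
Constraint 1 (U < Z) on D(U)={2,3,4,5} D(Z)={5,7,8}: no change
So after constraint 1: D(Z)={5,7,8}, size = 3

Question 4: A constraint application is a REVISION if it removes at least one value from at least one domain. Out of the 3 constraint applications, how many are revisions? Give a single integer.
Constraint 1 (U < Z) on D(U)={2,3,4,5} D(Z)={5,7,8}: no change => not a revision
Constraint 2 (X < U) on D(X)={3,4,5,6,7,8} D(U)={2,3,4,5}: X {3,4,5,6,7,8}->{3,4}; U {2,3,4,5}->{4,5} => REVISION
Constraint 3 (U + X = Z) on D(U)={4,5} D(X)={3,4} D(Z)={5,7,8}: Z {5,7,8}->{7,8} => REVISION
Total revisions = 2

Answer: 2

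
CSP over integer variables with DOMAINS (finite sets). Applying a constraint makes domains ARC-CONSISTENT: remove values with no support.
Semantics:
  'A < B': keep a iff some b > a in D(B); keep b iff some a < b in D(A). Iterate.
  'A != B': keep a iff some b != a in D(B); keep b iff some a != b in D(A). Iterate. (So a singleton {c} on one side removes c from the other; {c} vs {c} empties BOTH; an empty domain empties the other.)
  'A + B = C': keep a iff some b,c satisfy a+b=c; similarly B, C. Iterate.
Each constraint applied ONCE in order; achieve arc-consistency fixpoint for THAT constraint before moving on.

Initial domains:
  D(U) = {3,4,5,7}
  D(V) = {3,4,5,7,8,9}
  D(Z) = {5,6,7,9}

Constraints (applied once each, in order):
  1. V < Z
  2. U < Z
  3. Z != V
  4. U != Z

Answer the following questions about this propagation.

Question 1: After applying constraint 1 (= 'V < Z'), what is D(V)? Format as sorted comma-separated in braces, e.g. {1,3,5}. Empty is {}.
Constraint 1 (V < Z) on D(V)={3,4,5,7,8,9} D(Z)={5,6,7,9}: V {3,4,5,7,8,9}->{3,4,5,7,8}
So after constraint 1: D(V) = {3,4,5,7,8}

Answer: {3,4,5,7,8}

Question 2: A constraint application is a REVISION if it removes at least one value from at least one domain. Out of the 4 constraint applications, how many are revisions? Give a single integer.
Constraint 1 (V < Z) on D(V)={3,4,5,7,8,9} D(Z)={5,6,7,9}: V {3,4,5,7,8,9}->{3,4,5,7,8} => REVISION
Constraint 2 (U < Z) on D(U)={3,4,5,7} D(Z)={5,6,7,9}: no change => not a revision
Constraint 3 (Z != V) on D(Z)={5,6,7,9} D(V)={3,4,5,7,8}: no change => not a revision
Constraint 4 (U != Z) on D(U)={3,4,5,7} D(Z)={5,6,7,9}: no change => not a revision
Total revisions = 1

Answer: 1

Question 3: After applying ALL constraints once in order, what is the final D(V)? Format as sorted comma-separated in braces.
Constraint 1 (V < Z) on D(V)={3,4,5,7,8,9} D(Z)={5,6,7,9}: V {3,4,5,7,8,9}->{3,4,5,7,8}
Constraint 2 (U < Z) on D(U)={3,4,5,7} D(Z)={5,6,7,9}: no change
Constraint 3 (Z != V) on D(Z)={5,6,7,9} D(V)={3,4,5,7,8}: no change
Constraint 4 (U != Z) on D(U)={3,4,5,7} D(Z)={5,6,7,9}: no change
So after all 4 constraints: D(V) = {3,4,5,7,8}

Answer: {3,4,5,7,8}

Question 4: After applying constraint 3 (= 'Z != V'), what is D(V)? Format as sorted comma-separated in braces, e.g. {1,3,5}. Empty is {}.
Constraint 1 (V < Z) on D(V)={3,4,5,7,8,9} D(Z)={5,6,7,9}: V {3,4,5,7,8,9}->{3,4,5,7,8}
Constraint 2 (U < Z) on D(U)={3,4,5,7} D(Z)={5,6,7,9}: no change
Constraint 3 (Z != V) on D(Z)={5,6,7,9} D(V)={3,4,5,7,8}: no change
So after constraint 3: D(V) = {3,4,5,7,8}

Answer: {3,4,5,7,8}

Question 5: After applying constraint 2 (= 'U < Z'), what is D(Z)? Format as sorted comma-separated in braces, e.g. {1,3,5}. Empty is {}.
Answer: {5,6,7,9}

Derivation:
Constraint 1 (V < Z) on D(V)={3,4,5,7,8,9} D(Z)={5,6,7,9}: V {3,4,5,7,8,9}->{3,4,5,7,8}
Constraint 2 (U < Z) on D(U)={3,4,5,7} D(Z)={5,6,7,9}: no change
So after constraint 2: D(Z) = {5,6,7,9}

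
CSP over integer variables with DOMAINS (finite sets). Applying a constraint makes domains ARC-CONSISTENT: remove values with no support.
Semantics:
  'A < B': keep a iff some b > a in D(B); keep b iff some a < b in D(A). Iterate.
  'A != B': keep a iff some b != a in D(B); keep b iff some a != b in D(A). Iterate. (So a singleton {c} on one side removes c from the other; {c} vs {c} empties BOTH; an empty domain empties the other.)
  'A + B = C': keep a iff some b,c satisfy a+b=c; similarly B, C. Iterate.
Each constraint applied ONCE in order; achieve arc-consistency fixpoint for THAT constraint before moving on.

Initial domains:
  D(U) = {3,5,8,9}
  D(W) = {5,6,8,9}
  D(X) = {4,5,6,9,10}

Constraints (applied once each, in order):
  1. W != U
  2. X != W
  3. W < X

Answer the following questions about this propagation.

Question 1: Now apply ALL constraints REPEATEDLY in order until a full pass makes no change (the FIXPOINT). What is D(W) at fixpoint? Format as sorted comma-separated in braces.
Answer: {5,6,8,9}

Derivation:
pass 0 (initial): D(W)={5,6,8,9}
pass 1: X {4,5,6,9,10}->{6,9,10}
pass 2: no change
Fixpoint after 2 passes: D(W) = {5,6,8,9}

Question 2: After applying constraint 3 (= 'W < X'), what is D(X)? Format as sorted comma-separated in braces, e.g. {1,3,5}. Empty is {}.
Answer: {6,9,10}

Derivation:
Constraint 1 (W != U) on D(W)={5,6,8,9} D(U)={3,5,8,9}: no change
Constraint 2 (X != W) on D(X)={4,5,6,9,10} D(W)={5,6,8,9}: no change
Constraint 3 (W < X) on D(W)={5,6,8,9} D(X)={4,5,6,9,10}: X {4,5,6,9,10}->{6,9,10}
So after constraint 3: D(X) = {6,9,10}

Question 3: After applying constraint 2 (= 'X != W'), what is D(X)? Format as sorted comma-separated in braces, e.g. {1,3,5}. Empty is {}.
Answer: {4,5,6,9,10}

Derivation:
Constraint 1 (W != U) on D(W)={5,6,8,9} D(U)={3,5,8,9}: no change
Constraint 2 (X != W) on D(X)={4,5,6,9,10} D(W)={5,6,8,9}: no change
So after constraint 2: D(X) = {4,5,6,9,10}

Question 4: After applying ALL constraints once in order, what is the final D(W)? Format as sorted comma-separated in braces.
Constraint 1 (W != U) on D(W)={5,6,8,9} D(U)={3,5,8,9}: no change
Constraint 2 (X != W) on D(X)={4,5,6,9,10} D(W)={5,6,8,9}: no change
Constraint 3 (W < X) on D(W)={5,6,8,9} D(X)={4,5,6,9,10}: X {4,5,6,9,10}->{6,9,10}
So after all 3 constraints: D(W) = {5,6,8,9}

Answer: {5,6,8,9}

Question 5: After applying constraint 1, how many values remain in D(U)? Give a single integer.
Answer: 4

Derivation:
Constraint 1 (W != U) on D(W)={5,6,8,9} D(U)={3,5,8,9}: no change
So after constraint 1: D(U)={3,5,8,9}, size = 4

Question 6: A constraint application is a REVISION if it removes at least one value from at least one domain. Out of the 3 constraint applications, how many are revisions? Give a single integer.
Constraint 1 (W != U) on D(W)={5,6,8,9} D(U)={3,5,8,9}: no change => not a revision
Constraint 2 (X != W) on D(X)={4,5,6,9,10} D(W)={5,6,8,9}: no change => not a revision
Constraint 3 (W < X) on D(W)={5,6,8,9} D(X)={4,5,6,9,10}: X {4,5,6,9,10}->{6,9,10} => REVISION
Total revisions = 1

Answer: 1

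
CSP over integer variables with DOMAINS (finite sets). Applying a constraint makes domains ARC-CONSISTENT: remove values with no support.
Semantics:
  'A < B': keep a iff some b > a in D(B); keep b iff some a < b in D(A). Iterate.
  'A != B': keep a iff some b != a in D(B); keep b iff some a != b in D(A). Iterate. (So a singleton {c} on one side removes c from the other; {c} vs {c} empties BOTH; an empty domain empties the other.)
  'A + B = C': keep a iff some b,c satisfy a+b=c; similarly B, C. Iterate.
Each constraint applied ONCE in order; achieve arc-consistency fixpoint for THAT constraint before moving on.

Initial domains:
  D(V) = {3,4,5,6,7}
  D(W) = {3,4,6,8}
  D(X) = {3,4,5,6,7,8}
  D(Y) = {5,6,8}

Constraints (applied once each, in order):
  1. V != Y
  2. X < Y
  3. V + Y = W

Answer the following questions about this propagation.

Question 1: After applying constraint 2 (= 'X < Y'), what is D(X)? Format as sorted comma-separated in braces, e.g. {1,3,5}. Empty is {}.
Answer: {3,4,5,6,7}

Derivation:
Constraint 1 (V != Y) on D(V)={3,4,5,6,7} D(Y)={5,6,8}: no change
Constraint 2 (X < Y) on D(X)={3,4,5,6,7,8} D(Y)={5,6,8}: X {3,4,5,6,7,8}->{3,4,5,6,7}
So after constraint 2: D(X) = {3,4,5,6,7}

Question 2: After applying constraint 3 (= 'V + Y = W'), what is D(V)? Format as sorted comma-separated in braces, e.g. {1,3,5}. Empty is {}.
Constraint 1 (V != Y) on D(V)={3,4,5,6,7} D(Y)={5,6,8}: no change
Constraint 2 (X < Y) on D(X)={3,4,5,6,7,8} D(Y)={5,6,8}: X {3,4,5,6,7,8}->{3,4,5,6,7}
Constraint 3 (V + Y = W) on D(V)={3,4,5,6,7} D(Y)={5,6,8} D(W)={3,4,6,8}: V {3,4,5,6,7}->{3}; Y {5,6,8}->{5}; W {3,4,6,8}->{8}
So after constraint 3: D(V) = {3}

Answer: {3}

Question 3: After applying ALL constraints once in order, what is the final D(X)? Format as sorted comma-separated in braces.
Constraint 1 (V != Y) on D(V)={3,4,5,6,7} D(Y)={5,6,8}: no change
Constraint 2 (X < Y) on D(X)={3,4,5,6,7,8} D(Y)={5,6,8}: X {3,4,5,6,7,8}->{3,4,5,6,7}
Constraint 3 (V + Y = W) on D(V)={3,4,5,6,7} D(Y)={5,6,8} D(W)={3,4,6,8}: V {3,4,5,6,7}->{3}; Y {5,6,8}->{5}; W {3,4,6,8}->{8}
So after all 3 constraints: D(X) = {3,4,5,6,7}

Answer: {3,4,5,6,7}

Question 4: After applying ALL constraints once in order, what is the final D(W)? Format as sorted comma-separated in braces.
Constraint 1 (V != Y) on D(V)={3,4,5,6,7} D(Y)={5,6,8}: no change
Constraint 2 (X < Y) on D(X)={3,4,5,6,7,8} D(Y)={5,6,8}: X {3,4,5,6,7,8}->{3,4,5,6,7}
Constraint 3 (V + Y = W) on D(V)={3,4,5,6,7} D(Y)={5,6,8} D(W)={3,4,6,8}: V {3,4,5,6,7}->{3}; Y {5,6,8}->{5}; W {3,4,6,8}->{8}
So after all 3 constraints: D(W) = {8}

Answer: {8}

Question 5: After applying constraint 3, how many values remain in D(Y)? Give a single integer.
Constraint 1 (V != Y) on D(V)={3,4,5,6,7} D(Y)={5,6,8}: no change
Constraint 2 (X < Y) on D(X)={3,4,5,6,7,8} D(Y)={5,6,8}: X {3,4,5,6,7,8}->{3,4,5,6,7}
Constraint 3 (V + Y = W) on D(V)={3,4,5,6,7} D(Y)={5,6,8} D(W)={3,4,6,8}: V {3,4,5,6,7}->{3}; Y {5,6,8}->{5}; W {3,4,6,8}->{8}
So after constraint 3: D(Y)={5}, size = 1

Answer: 1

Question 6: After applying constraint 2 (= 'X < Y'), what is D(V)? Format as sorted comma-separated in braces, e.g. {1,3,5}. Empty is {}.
Answer: {3,4,5,6,7}

Derivation:
Constraint 1 (V != Y) on D(V)={3,4,5,6,7} D(Y)={5,6,8}: no change
Constraint 2 (X < Y) on D(X)={3,4,5,6,7,8} D(Y)={5,6,8}: X {3,4,5,6,7,8}->{3,4,5,6,7}
So after constraint 2: D(V) = {3,4,5,6,7}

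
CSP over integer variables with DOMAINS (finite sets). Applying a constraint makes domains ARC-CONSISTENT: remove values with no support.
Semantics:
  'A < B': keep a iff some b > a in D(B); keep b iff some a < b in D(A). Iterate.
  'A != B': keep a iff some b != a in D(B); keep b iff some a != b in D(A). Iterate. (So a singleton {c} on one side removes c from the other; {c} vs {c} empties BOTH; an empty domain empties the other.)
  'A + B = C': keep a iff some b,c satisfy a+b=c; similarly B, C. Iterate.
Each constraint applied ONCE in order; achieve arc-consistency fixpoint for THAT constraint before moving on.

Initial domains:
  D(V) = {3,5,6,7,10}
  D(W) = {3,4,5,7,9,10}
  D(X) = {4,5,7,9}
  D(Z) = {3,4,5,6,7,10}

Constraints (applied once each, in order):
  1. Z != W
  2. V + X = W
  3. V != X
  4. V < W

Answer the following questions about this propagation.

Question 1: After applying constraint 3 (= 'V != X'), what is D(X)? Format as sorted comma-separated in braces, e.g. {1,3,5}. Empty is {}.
Constraint 1 (Z != W) on D(Z)={3,4,5,6,7,10} D(W)={3,4,5,7,9,10}: no change
Constraint 2 (V + X = W) on D(V)={3,5,6,7,10} D(X)={4,5,7,9} D(W)={3,4,5,7,9,10}: V {3,5,6,7,10}->{3,5,6}; X {4,5,7,9}->{4,5,7}; W {3,4,5,7,9,10}->{7,9,10}
Constraint 3 (V != X) on D(V)={3,5,6} D(X)={4,5,7}: no change
So after constraint 3: D(X) = {4,5,7}

Answer: {4,5,7}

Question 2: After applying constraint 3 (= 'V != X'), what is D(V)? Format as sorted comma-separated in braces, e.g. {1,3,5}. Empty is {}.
Constraint 1 (Z != W) on D(Z)={3,4,5,6,7,10} D(W)={3,4,5,7,9,10}: no change
Constraint 2 (V + X = W) on D(V)={3,5,6,7,10} D(X)={4,5,7,9} D(W)={3,4,5,7,9,10}: V {3,5,6,7,10}->{3,5,6}; X {4,5,7,9}->{4,5,7}; W {3,4,5,7,9,10}->{7,9,10}
Constraint 3 (V != X) on D(V)={3,5,6} D(X)={4,5,7}: no change
So after constraint 3: D(V) = {3,5,6}

Answer: {3,5,6}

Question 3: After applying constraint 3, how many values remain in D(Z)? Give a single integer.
Constraint 1 (Z != W) on D(Z)={3,4,5,6,7,10} D(W)={3,4,5,7,9,10}: no change
Constraint 2 (V + X = W) on D(V)={3,5,6,7,10} D(X)={4,5,7,9} D(W)={3,4,5,7,9,10}: V {3,5,6,7,10}->{3,5,6}; X {4,5,7,9}->{4,5,7}; W {3,4,5,7,9,10}->{7,9,10}
Constraint 3 (V != X) on D(V)={3,5,6} D(X)={4,5,7}: no change
So after constraint 3: D(Z)={3,4,5,6,7,10}, size = 6

Answer: 6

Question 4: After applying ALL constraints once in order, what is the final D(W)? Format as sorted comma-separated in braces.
Constraint 1 (Z != W) on D(Z)={3,4,5,6,7,10} D(W)={3,4,5,7,9,10}: no change
Constraint 2 (V + X = W) on D(V)={3,5,6,7,10} D(X)={4,5,7,9} D(W)={3,4,5,7,9,10}: V {3,5,6,7,10}->{3,5,6}; X {4,5,7,9}->{4,5,7}; W {3,4,5,7,9,10}->{7,9,10}
Constraint 3 (V != X) on D(V)={3,5,6} D(X)={4,5,7}: no change
Constraint 4 (V < W) on D(V)={3,5,6} D(W)={7,9,10}: no change
So after all 4 constraints: D(W) = {7,9,10}

Answer: {7,9,10}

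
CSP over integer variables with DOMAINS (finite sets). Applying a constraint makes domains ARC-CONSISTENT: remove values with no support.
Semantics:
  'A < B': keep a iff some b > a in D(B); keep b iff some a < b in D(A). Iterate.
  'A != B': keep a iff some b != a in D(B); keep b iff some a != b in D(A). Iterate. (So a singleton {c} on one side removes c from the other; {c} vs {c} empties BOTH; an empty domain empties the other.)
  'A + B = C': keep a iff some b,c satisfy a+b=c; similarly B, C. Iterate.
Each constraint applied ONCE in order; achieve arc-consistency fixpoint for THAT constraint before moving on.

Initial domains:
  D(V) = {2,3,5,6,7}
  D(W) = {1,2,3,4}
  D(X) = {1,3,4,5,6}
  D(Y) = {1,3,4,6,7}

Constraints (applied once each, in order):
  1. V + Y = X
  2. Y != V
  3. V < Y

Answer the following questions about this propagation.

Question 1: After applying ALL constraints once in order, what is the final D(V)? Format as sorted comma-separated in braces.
Constraint 1 (V + Y = X) on D(V)={2,3,5,6,7} D(Y)={1,3,4,6,7} D(X)={1,3,4,5,6}: V {2,3,5,6,7}->{2,3,5}; Y {1,3,4,6,7}->{1,3,4}; X {1,3,4,5,6}->{3,4,5,6}
Constraint 2 (Y != V) on D(Y)={1,3,4} D(V)={2,3,5}: no change
Constraint 3 (V < Y) on D(V)={2,3,5} D(Y)={1,3,4}: V {2,3,5}->{2,3}; Y {1,3,4}->{3,4}
So after all 3 constraints: D(V) = {2,3}

Answer: {2,3}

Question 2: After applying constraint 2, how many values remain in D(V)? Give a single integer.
Answer: 3

Derivation:
Constraint 1 (V + Y = X) on D(V)={2,3,5,6,7} D(Y)={1,3,4,6,7} D(X)={1,3,4,5,6}: V {2,3,5,6,7}->{2,3,5}; Y {1,3,4,6,7}->{1,3,4}; X {1,3,4,5,6}->{3,4,5,6}
Constraint 2 (Y != V) on D(Y)={1,3,4} D(V)={2,3,5}: no change
So after constraint 2: D(V)={2,3,5}, size = 3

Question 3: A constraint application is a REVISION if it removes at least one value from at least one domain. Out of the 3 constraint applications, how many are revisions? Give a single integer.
Answer: 2

Derivation:
Constraint 1 (V + Y = X) on D(V)={2,3,5,6,7} D(Y)={1,3,4,6,7} D(X)={1,3,4,5,6}: V {2,3,5,6,7}->{2,3,5}; Y {1,3,4,6,7}->{1,3,4}; X {1,3,4,5,6}->{3,4,5,6} => REVISION
Constraint 2 (Y != V) on D(Y)={1,3,4} D(V)={2,3,5}: no change => not a revision
Constraint 3 (V < Y) on D(V)={2,3,5} D(Y)={1,3,4}: V {2,3,5}->{2,3}; Y {1,3,4}->{3,4} => REVISION
Total revisions = 2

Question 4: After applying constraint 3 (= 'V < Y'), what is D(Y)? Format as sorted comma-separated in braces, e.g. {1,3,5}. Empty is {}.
Answer: {3,4}

Derivation:
Constraint 1 (V + Y = X) on D(V)={2,3,5,6,7} D(Y)={1,3,4,6,7} D(X)={1,3,4,5,6}: V {2,3,5,6,7}->{2,3,5}; Y {1,3,4,6,7}->{1,3,4}; X {1,3,4,5,6}->{3,4,5,6}
Constraint 2 (Y != V) on D(Y)={1,3,4} D(V)={2,3,5}: no change
Constraint 3 (V < Y) on D(V)={2,3,5} D(Y)={1,3,4}: V {2,3,5}->{2,3}; Y {1,3,4}->{3,4}
So after constraint 3: D(Y) = {3,4}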